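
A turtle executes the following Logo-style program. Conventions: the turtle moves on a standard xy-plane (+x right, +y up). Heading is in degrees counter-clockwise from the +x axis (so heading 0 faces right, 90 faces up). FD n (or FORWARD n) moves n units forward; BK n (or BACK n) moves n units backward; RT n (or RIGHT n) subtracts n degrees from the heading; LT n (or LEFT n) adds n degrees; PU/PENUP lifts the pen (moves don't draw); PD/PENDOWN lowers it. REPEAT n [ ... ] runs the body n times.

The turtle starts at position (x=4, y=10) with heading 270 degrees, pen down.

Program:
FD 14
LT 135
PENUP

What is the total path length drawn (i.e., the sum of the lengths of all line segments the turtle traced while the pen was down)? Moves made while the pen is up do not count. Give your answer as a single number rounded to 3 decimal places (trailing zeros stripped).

Answer: 14

Derivation:
Executing turtle program step by step:
Start: pos=(4,10), heading=270, pen down
FD 14: (4,10) -> (4,-4) [heading=270, draw]
LT 135: heading 270 -> 45
PU: pen up
Final: pos=(4,-4), heading=45, 1 segment(s) drawn

Segment lengths:
  seg 1: (4,10) -> (4,-4), length = 14
Total = 14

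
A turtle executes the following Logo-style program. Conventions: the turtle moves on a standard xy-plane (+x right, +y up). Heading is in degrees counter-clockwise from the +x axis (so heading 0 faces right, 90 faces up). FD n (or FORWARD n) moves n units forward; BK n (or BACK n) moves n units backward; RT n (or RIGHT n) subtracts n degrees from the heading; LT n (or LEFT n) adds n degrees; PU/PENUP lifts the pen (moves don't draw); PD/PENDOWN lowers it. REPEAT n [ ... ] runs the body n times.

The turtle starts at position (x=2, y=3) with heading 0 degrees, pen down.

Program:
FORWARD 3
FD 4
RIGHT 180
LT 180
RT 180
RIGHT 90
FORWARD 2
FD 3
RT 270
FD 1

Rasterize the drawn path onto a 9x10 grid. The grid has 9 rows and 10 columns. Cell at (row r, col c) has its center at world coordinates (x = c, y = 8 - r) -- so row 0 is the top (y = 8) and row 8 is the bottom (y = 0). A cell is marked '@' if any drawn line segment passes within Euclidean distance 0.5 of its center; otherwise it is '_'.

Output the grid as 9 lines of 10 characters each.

Segment 0: (2,3) -> (5,3)
Segment 1: (5,3) -> (9,3)
Segment 2: (9,3) -> (9,5)
Segment 3: (9,5) -> (9,8)
Segment 4: (9,8) -> (8,8)

Answer: ________@@
_________@
_________@
_________@
_________@
__@@@@@@@@
__________
__________
__________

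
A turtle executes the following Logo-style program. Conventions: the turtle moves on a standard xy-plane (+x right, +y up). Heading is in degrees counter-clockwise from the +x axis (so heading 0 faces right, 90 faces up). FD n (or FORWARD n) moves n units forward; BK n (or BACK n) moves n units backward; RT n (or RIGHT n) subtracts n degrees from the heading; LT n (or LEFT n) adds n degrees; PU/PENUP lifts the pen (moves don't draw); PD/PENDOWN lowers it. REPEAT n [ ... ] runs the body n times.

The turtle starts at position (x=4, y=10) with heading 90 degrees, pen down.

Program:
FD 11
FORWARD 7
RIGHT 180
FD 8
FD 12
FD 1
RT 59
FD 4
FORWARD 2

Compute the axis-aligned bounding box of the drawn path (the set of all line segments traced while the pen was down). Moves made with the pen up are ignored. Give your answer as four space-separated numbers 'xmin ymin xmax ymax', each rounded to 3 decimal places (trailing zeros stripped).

Answer: -1.143 3.91 4 28

Derivation:
Executing turtle program step by step:
Start: pos=(4,10), heading=90, pen down
FD 11: (4,10) -> (4,21) [heading=90, draw]
FD 7: (4,21) -> (4,28) [heading=90, draw]
RT 180: heading 90 -> 270
FD 8: (4,28) -> (4,20) [heading=270, draw]
FD 12: (4,20) -> (4,8) [heading=270, draw]
FD 1: (4,8) -> (4,7) [heading=270, draw]
RT 59: heading 270 -> 211
FD 4: (4,7) -> (0.571,4.94) [heading=211, draw]
FD 2: (0.571,4.94) -> (-1.143,3.91) [heading=211, draw]
Final: pos=(-1.143,3.91), heading=211, 7 segment(s) drawn

Segment endpoints: x in {-1.143, 0.571, 4, 4, 4, 4}, y in {3.91, 4.94, 7, 8, 10, 20, 21, 28}
xmin=-1.143, ymin=3.91, xmax=4, ymax=28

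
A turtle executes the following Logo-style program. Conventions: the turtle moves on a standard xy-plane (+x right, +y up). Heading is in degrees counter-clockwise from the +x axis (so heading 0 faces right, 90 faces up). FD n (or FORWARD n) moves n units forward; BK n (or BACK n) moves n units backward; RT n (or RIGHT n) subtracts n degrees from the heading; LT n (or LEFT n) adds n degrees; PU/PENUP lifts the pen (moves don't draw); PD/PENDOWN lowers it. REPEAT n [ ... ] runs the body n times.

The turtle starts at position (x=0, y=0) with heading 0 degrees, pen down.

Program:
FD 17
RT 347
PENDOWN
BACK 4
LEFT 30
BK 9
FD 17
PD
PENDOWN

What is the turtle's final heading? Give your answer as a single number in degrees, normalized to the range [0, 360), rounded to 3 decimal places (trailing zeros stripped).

Executing turtle program step by step:
Start: pos=(0,0), heading=0, pen down
FD 17: (0,0) -> (17,0) [heading=0, draw]
RT 347: heading 0 -> 13
PD: pen down
BK 4: (17,0) -> (13.103,-0.9) [heading=13, draw]
LT 30: heading 13 -> 43
BK 9: (13.103,-0.9) -> (6.52,-7.038) [heading=43, draw]
FD 17: (6.52,-7.038) -> (18.953,4.556) [heading=43, draw]
PD: pen down
PD: pen down
Final: pos=(18.953,4.556), heading=43, 4 segment(s) drawn

Answer: 43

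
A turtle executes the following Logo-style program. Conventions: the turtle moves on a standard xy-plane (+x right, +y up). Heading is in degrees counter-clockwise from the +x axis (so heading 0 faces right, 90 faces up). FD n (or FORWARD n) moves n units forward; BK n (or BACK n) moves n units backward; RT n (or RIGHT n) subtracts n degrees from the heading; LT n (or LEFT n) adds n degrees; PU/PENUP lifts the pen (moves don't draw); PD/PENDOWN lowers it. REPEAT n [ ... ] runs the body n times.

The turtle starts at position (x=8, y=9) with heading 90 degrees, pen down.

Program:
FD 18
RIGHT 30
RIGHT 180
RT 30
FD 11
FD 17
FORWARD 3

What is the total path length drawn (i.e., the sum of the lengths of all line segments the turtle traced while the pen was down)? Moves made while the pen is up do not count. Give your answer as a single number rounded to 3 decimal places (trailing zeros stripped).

Answer: 49

Derivation:
Executing turtle program step by step:
Start: pos=(8,9), heading=90, pen down
FD 18: (8,9) -> (8,27) [heading=90, draw]
RT 30: heading 90 -> 60
RT 180: heading 60 -> 240
RT 30: heading 240 -> 210
FD 11: (8,27) -> (-1.526,21.5) [heading=210, draw]
FD 17: (-1.526,21.5) -> (-16.249,13) [heading=210, draw]
FD 3: (-16.249,13) -> (-18.847,11.5) [heading=210, draw]
Final: pos=(-18.847,11.5), heading=210, 4 segment(s) drawn

Segment lengths:
  seg 1: (8,9) -> (8,27), length = 18
  seg 2: (8,27) -> (-1.526,21.5), length = 11
  seg 3: (-1.526,21.5) -> (-16.249,13), length = 17
  seg 4: (-16.249,13) -> (-18.847,11.5), length = 3
Total = 49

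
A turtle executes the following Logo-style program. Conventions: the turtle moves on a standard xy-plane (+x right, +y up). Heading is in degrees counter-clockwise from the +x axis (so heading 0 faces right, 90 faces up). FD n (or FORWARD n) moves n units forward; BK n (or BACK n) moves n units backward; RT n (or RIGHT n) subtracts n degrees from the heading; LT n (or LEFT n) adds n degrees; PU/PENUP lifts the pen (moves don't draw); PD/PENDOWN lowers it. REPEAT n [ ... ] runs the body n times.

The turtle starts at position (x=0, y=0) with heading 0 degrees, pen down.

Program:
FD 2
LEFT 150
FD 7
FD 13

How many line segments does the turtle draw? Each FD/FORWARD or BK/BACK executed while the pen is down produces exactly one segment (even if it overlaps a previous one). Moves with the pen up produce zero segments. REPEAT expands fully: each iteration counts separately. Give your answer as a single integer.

Answer: 3

Derivation:
Executing turtle program step by step:
Start: pos=(0,0), heading=0, pen down
FD 2: (0,0) -> (2,0) [heading=0, draw]
LT 150: heading 0 -> 150
FD 7: (2,0) -> (-4.062,3.5) [heading=150, draw]
FD 13: (-4.062,3.5) -> (-15.321,10) [heading=150, draw]
Final: pos=(-15.321,10), heading=150, 3 segment(s) drawn
Segments drawn: 3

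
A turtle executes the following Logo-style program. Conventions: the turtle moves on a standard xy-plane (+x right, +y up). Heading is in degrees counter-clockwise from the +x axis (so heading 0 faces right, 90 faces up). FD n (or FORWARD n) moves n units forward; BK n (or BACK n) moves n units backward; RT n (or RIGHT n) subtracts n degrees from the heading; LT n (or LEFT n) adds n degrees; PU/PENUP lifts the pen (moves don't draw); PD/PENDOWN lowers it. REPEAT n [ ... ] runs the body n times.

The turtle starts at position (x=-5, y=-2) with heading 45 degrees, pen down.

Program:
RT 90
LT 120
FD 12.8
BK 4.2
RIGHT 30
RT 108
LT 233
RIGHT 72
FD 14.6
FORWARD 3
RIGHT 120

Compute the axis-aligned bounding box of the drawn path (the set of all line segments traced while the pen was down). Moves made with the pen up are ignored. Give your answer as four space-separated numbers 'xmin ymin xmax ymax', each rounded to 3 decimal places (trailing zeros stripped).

Answer: -5.224 -2 -1.687 23.736

Derivation:
Executing turtle program step by step:
Start: pos=(-5,-2), heading=45, pen down
RT 90: heading 45 -> 315
LT 120: heading 315 -> 75
FD 12.8: (-5,-2) -> (-1.687,10.364) [heading=75, draw]
BK 4.2: (-1.687,10.364) -> (-2.774,6.307) [heading=75, draw]
RT 30: heading 75 -> 45
RT 108: heading 45 -> 297
LT 233: heading 297 -> 170
RT 72: heading 170 -> 98
FD 14.6: (-2.774,6.307) -> (-4.806,20.765) [heading=98, draw]
FD 3: (-4.806,20.765) -> (-5.224,23.736) [heading=98, draw]
RT 120: heading 98 -> 338
Final: pos=(-5.224,23.736), heading=338, 4 segment(s) drawn

Segment endpoints: x in {-5.224, -5, -4.806, -2.774, -1.687}, y in {-2, 6.307, 10.364, 20.765, 23.736}
xmin=-5.224, ymin=-2, xmax=-1.687, ymax=23.736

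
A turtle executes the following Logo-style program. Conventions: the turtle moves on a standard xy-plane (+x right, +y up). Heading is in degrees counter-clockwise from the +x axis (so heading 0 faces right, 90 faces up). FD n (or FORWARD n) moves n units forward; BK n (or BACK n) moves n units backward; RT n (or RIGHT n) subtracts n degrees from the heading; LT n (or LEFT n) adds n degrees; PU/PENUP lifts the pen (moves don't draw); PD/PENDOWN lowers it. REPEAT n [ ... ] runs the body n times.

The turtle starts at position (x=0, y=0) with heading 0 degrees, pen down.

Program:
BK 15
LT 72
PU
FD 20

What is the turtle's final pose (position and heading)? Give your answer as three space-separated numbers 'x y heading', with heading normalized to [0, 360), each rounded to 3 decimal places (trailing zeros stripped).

Executing turtle program step by step:
Start: pos=(0,0), heading=0, pen down
BK 15: (0,0) -> (-15,0) [heading=0, draw]
LT 72: heading 0 -> 72
PU: pen up
FD 20: (-15,0) -> (-8.82,19.021) [heading=72, move]
Final: pos=(-8.82,19.021), heading=72, 1 segment(s) drawn

Answer: -8.82 19.021 72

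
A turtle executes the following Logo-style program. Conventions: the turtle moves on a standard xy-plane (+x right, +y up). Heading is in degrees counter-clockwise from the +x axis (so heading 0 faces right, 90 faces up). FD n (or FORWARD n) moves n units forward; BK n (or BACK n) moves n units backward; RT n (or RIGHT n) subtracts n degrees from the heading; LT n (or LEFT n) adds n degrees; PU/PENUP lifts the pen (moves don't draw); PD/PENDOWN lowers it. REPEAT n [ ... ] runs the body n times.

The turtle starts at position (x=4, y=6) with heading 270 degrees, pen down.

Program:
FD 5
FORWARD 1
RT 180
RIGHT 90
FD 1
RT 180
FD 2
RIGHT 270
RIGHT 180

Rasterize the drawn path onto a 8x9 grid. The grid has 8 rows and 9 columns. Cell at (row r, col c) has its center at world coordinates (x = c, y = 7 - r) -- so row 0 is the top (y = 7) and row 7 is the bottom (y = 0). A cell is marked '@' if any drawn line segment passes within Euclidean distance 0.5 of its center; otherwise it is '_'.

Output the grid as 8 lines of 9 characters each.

Segment 0: (4,6) -> (4,1)
Segment 1: (4,1) -> (4,0)
Segment 2: (4,0) -> (5,0)
Segment 3: (5,0) -> (3,-0)

Answer: _________
____@____
____@____
____@____
____@____
____@____
____@____
___@@@___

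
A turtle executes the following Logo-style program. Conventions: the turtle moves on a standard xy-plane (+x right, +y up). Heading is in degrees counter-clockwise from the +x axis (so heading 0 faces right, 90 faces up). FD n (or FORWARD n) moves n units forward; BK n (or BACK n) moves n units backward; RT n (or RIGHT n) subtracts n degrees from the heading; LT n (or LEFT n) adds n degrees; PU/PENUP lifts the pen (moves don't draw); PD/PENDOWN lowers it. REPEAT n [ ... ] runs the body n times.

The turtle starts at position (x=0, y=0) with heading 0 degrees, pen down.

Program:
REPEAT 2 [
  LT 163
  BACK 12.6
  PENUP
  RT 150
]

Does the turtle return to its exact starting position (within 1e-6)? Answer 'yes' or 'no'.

Answer: no

Derivation:
Executing turtle program step by step:
Start: pos=(0,0), heading=0, pen down
REPEAT 2 [
  -- iteration 1/2 --
  LT 163: heading 0 -> 163
  BK 12.6: (0,0) -> (12.049,-3.684) [heading=163, draw]
  PU: pen up
  RT 150: heading 163 -> 13
  -- iteration 2/2 --
  LT 163: heading 13 -> 176
  BK 12.6: (12.049,-3.684) -> (24.619,-4.563) [heading=176, move]
  PU: pen up
  RT 150: heading 176 -> 26
]
Final: pos=(24.619,-4.563), heading=26, 1 segment(s) drawn

Start position: (0, 0)
Final position: (24.619, -4.563)
Distance = 25.038; >= 1e-6 -> NOT closed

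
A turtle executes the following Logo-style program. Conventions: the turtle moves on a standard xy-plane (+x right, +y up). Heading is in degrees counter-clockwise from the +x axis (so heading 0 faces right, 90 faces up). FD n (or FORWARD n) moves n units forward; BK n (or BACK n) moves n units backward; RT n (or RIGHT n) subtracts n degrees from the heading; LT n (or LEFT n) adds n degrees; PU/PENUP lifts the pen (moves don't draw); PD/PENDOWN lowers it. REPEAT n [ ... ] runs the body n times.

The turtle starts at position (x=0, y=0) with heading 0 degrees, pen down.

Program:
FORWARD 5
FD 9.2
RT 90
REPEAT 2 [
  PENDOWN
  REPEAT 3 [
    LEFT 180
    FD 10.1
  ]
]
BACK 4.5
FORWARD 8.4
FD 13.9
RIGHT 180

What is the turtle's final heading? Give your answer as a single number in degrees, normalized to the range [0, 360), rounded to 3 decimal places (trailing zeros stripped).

Executing turtle program step by step:
Start: pos=(0,0), heading=0, pen down
FD 5: (0,0) -> (5,0) [heading=0, draw]
FD 9.2: (5,0) -> (14.2,0) [heading=0, draw]
RT 90: heading 0 -> 270
REPEAT 2 [
  -- iteration 1/2 --
  PD: pen down
  REPEAT 3 [
    -- iteration 1/3 --
    LT 180: heading 270 -> 90
    FD 10.1: (14.2,0) -> (14.2,10.1) [heading=90, draw]
    -- iteration 2/3 --
    LT 180: heading 90 -> 270
    FD 10.1: (14.2,10.1) -> (14.2,0) [heading=270, draw]
    -- iteration 3/3 --
    LT 180: heading 270 -> 90
    FD 10.1: (14.2,0) -> (14.2,10.1) [heading=90, draw]
  ]
  -- iteration 2/2 --
  PD: pen down
  REPEAT 3 [
    -- iteration 1/3 --
    LT 180: heading 90 -> 270
    FD 10.1: (14.2,10.1) -> (14.2,0) [heading=270, draw]
    -- iteration 2/3 --
    LT 180: heading 270 -> 90
    FD 10.1: (14.2,0) -> (14.2,10.1) [heading=90, draw]
    -- iteration 3/3 --
    LT 180: heading 90 -> 270
    FD 10.1: (14.2,10.1) -> (14.2,0) [heading=270, draw]
  ]
]
BK 4.5: (14.2,0) -> (14.2,4.5) [heading=270, draw]
FD 8.4: (14.2,4.5) -> (14.2,-3.9) [heading=270, draw]
FD 13.9: (14.2,-3.9) -> (14.2,-17.8) [heading=270, draw]
RT 180: heading 270 -> 90
Final: pos=(14.2,-17.8), heading=90, 11 segment(s) drawn

Answer: 90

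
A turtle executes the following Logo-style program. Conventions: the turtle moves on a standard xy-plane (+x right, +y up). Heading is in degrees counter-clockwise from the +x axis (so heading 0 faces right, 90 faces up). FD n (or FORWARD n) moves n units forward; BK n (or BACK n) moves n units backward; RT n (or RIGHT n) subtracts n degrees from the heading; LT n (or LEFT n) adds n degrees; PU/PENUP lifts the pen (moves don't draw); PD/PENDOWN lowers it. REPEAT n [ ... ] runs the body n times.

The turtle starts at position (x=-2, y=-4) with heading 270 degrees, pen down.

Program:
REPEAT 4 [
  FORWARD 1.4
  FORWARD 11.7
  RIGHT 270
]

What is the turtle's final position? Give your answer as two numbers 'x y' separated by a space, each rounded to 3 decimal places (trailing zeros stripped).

Executing turtle program step by step:
Start: pos=(-2,-4), heading=270, pen down
REPEAT 4 [
  -- iteration 1/4 --
  FD 1.4: (-2,-4) -> (-2,-5.4) [heading=270, draw]
  FD 11.7: (-2,-5.4) -> (-2,-17.1) [heading=270, draw]
  RT 270: heading 270 -> 0
  -- iteration 2/4 --
  FD 1.4: (-2,-17.1) -> (-0.6,-17.1) [heading=0, draw]
  FD 11.7: (-0.6,-17.1) -> (11.1,-17.1) [heading=0, draw]
  RT 270: heading 0 -> 90
  -- iteration 3/4 --
  FD 1.4: (11.1,-17.1) -> (11.1,-15.7) [heading=90, draw]
  FD 11.7: (11.1,-15.7) -> (11.1,-4) [heading=90, draw]
  RT 270: heading 90 -> 180
  -- iteration 4/4 --
  FD 1.4: (11.1,-4) -> (9.7,-4) [heading=180, draw]
  FD 11.7: (9.7,-4) -> (-2,-4) [heading=180, draw]
  RT 270: heading 180 -> 270
]
Final: pos=(-2,-4), heading=270, 8 segment(s) drawn

Answer: -2 -4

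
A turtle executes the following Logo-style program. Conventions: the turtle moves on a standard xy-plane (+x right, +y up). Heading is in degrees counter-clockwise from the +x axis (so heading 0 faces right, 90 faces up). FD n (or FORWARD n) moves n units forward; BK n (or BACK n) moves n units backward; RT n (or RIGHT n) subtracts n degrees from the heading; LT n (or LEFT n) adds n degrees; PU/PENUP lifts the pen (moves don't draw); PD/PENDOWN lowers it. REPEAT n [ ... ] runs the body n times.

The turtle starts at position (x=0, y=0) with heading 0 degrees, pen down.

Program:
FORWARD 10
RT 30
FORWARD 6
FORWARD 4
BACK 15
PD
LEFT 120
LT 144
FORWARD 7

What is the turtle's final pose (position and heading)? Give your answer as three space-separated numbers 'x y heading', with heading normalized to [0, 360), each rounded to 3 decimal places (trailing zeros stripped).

Answer: 1.555 -3.163 234

Derivation:
Executing turtle program step by step:
Start: pos=(0,0), heading=0, pen down
FD 10: (0,0) -> (10,0) [heading=0, draw]
RT 30: heading 0 -> 330
FD 6: (10,0) -> (15.196,-3) [heading=330, draw]
FD 4: (15.196,-3) -> (18.66,-5) [heading=330, draw]
BK 15: (18.66,-5) -> (5.67,2.5) [heading=330, draw]
PD: pen down
LT 120: heading 330 -> 90
LT 144: heading 90 -> 234
FD 7: (5.67,2.5) -> (1.555,-3.163) [heading=234, draw]
Final: pos=(1.555,-3.163), heading=234, 5 segment(s) drawn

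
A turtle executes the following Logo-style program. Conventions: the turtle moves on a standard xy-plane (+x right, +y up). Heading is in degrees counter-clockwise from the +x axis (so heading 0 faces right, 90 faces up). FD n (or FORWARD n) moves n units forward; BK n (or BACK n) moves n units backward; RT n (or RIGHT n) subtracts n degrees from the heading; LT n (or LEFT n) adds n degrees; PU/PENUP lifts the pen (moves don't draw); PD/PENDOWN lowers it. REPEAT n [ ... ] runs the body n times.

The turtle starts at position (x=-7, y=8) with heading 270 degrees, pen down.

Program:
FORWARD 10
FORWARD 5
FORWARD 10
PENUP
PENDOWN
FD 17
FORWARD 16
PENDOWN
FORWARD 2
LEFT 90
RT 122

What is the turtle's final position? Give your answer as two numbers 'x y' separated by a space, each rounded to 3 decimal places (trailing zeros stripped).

Executing turtle program step by step:
Start: pos=(-7,8), heading=270, pen down
FD 10: (-7,8) -> (-7,-2) [heading=270, draw]
FD 5: (-7,-2) -> (-7,-7) [heading=270, draw]
FD 10: (-7,-7) -> (-7,-17) [heading=270, draw]
PU: pen up
PD: pen down
FD 17: (-7,-17) -> (-7,-34) [heading=270, draw]
FD 16: (-7,-34) -> (-7,-50) [heading=270, draw]
PD: pen down
FD 2: (-7,-50) -> (-7,-52) [heading=270, draw]
LT 90: heading 270 -> 0
RT 122: heading 0 -> 238
Final: pos=(-7,-52), heading=238, 6 segment(s) drawn

Answer: -7 -52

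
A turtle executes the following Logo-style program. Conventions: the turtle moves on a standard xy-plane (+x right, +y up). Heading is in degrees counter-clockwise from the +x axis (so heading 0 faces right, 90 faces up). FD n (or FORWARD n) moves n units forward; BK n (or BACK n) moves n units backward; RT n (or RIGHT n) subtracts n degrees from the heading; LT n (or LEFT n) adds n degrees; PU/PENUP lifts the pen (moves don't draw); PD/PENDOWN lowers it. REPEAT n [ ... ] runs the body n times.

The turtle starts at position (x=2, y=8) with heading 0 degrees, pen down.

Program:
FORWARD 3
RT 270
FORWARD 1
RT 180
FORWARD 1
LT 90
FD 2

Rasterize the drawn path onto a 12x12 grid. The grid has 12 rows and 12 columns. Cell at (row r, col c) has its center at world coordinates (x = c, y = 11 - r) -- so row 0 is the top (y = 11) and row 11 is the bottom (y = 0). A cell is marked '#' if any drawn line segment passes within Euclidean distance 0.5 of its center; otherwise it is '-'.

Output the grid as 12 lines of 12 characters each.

Segment 0: (2,8) -> (5,8)
Segment 1: (5,8) -> (5,9)
Segment 2: (5,9) -> (5,8)
Segment 3: (5,8) -> (7,8)

Answer: ------------
------------
-----#------
--######----
------------
------------
------------
------------
------------
------------
------------
------------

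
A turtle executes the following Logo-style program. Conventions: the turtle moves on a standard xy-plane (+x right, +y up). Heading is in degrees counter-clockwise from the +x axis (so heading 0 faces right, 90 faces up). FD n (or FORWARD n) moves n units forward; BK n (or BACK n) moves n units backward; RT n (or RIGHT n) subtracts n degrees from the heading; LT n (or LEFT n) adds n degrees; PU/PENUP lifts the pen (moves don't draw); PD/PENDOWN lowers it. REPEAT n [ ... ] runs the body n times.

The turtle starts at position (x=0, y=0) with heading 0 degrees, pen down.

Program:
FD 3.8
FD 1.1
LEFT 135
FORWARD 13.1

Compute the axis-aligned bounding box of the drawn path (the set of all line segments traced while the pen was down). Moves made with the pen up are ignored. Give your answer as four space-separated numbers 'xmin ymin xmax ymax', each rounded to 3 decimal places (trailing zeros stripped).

Answer: -4.363 0 4.9 9.263

Derivation:
Executing turtle program step by step:
Start: pos=(0,0), heading=0, pen down
FD 3.8: (0,0) -> (3.8,0) [heading=0, draw]
FD 1.1: (3.8,0) -> (4.9,0) [heading=0, draw]
LT 135: heading 0 -> 135
FD 13.1: (4.9,0) -> (-4.363,9.263) [heading=135, draw]
Final: pos=(-4.363,9.263), heading=135, 3 segment(s) drawn

Segment endpoints: x in {-4.363, 0, 3.8, 4.9}, y in {0, 9.263}
xmin=-4.363, ymin=0, xmax=4.9, ymax=9.263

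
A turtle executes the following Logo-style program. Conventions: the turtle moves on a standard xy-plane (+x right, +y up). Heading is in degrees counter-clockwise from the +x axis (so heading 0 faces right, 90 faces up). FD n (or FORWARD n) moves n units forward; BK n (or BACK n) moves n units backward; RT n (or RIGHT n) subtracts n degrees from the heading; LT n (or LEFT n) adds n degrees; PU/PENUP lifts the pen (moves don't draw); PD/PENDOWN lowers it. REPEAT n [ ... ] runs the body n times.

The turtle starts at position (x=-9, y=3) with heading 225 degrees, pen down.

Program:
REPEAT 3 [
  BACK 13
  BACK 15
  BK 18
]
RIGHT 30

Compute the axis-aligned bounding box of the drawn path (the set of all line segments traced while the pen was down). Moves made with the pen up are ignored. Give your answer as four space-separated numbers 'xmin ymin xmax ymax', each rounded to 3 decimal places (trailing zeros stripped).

Executing turtle program step by step:
Start: pos=(-9,3), heading=225, pen down
REPEAT 3 [
  -- iteration 1/3 --
  BK 13: (-9,3) -> (0.192,12.192) [heading=225, draw]
  BK 15: (0.192,12.192) -> (10.799,22.799) [heading=225, draw]
  BK 18: (10.799,22.799) -> (23.527,35.527) [heading=225, draw]
  -- iteration 2/3 --
  BK 13: (23.527,35.527) -> (32.719,44.719) [heading=225, draw]
  BK 15: (32.719,44.719) -> (43.326,55.326) [heading=225, draw]
  BK 18: (43.326,55.326) -> (56.054,68.054) [heading=225, draw]
  -- iteration 3/3 --
  BK 13: (56.054,68.054) -> (65.246,77.246) [heading=225, draw]
  BK 15: (65.246,77.246) -> (75.853,87.853) [heading=225, draw]
  BK 18: (75.853,87.853) -> (88.581,100.581) [heading=225, draw]
]
RT 30: heading 225 -> 195
Final: pos=(88.581,100.581), heading=195, 9 segment(s) drawn

Segment endpoints: x in {-9, 0.192, 10.799, 23.527, 32.719, 43.326, 56.054, 65.246, 75.853, 88.581}, y in {3, 12.192, 22.799, 35.527, 44.719, 55.326, 68.054, 77.246, 87.853, 100.581}
xmin=-9, ymin=3, xmax=88.581, ymax=100.581

Answer: -9 3 88.581 100.581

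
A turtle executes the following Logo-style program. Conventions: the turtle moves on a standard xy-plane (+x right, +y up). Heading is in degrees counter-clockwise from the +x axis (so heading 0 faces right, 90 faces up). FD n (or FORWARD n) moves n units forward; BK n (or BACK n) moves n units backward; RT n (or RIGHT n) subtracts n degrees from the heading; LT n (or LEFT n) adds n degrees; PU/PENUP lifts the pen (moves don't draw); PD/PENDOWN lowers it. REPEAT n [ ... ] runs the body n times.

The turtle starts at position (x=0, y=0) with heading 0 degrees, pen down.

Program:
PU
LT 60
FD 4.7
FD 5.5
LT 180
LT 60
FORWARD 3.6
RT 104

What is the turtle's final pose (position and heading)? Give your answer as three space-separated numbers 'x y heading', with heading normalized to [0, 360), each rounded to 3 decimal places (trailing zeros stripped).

Executing turtle program step by step:
Start: pos=(0,0), heading=0, pen down
PU: pen up
LT 60: heading 0 -> 60
FD 4.7: (0,0) -> (2.35,4.07) [heading=60, move]
FD 5.5: (2.35,4.07) -> (5.1,8.833) [heading=60, move]
LT 180: heading 60 -> 240
LT 60: heading 240 -> 300
FD 3.6: (5.1,8.833) -> (6.9,5.716) [heading=300, move]
RT 104: heading 300 -> 196
Final: pos=(6.9,5.716), heading=196, 0 segment(s) drawn

Answer: 6.9 5.716 196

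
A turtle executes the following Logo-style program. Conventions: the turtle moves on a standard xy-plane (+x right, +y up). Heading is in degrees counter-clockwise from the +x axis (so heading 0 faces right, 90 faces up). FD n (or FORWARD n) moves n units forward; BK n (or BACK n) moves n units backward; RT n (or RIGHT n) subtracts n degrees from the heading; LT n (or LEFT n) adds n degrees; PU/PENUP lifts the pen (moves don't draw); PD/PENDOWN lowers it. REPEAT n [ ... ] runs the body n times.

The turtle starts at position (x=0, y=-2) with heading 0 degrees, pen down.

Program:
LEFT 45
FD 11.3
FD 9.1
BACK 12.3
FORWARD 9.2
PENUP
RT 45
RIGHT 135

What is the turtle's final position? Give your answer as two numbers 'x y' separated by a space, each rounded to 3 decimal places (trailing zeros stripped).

Answer: 12.233 10.233

Derivation:
Executing turtle program step by step:
Start: pos=(0,-2), heading=0, pen down
LT 45: heading 0 -> 45
FD 11.3: (0,-2) -> (7.99,5.99) [heading=45, draw]
FD 9.1: (7.99,5.99) -> (14.425,12.425) [heading=45, draw]
BK 12.3: (14.425,12.425) -> (5.728,3.728) [heading=45, draw]
FD 9.2: (5.728,3.728) -> (12.233,10.233) [heading=45, draw]
PU: pen up
RT 45: heading 45 -> 0
RT 135: heading 0 -> 225
Final: pos=(12.233,10.233), heading=225, 4 segment(s) drawn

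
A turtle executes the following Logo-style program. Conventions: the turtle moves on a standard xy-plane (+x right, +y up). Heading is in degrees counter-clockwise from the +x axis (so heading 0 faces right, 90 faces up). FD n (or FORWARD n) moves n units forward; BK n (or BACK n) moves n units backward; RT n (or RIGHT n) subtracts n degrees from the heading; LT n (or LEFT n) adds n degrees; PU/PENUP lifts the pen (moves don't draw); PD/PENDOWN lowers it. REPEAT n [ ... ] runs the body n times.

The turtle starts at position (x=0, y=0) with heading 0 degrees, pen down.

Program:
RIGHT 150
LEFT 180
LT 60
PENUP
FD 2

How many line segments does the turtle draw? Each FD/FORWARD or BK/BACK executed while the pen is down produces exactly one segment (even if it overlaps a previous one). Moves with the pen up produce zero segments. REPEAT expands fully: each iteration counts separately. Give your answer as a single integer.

Executing turtle program step by step:
Start: pos=(0,0), heading=0, pen down
RT 150: heading 0 -> 210
LT 180: heading 210 -> 30
LT 60: heading 30 -> 90
PU: pen up
FD 2: (0,0) -> (0,2) [heading=90, move]
Final: pos=(0,2), heading=90, 0 segment(s) drawn
Segments drawn: 0

Answer: 0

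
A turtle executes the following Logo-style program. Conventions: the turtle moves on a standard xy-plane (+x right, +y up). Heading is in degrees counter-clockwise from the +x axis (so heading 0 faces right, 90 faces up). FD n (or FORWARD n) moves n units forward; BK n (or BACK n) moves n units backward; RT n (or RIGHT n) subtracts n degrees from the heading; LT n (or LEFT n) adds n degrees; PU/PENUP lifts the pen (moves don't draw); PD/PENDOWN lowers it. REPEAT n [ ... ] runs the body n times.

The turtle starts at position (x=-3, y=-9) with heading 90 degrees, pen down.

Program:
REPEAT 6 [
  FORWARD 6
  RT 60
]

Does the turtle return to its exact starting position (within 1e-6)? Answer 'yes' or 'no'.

Answer: yes

Derivation:
Executing turtle program step by step:
Start: pos=(-3,-9), heading=90, pen down
REPEAT 6 [
  -- iteration 1/6 --
  FD 6: (-3,-9) -> (-3,-3) [heading=90, draw]
  RT 60: heading 90 -> 30
  -- iteration 2/6 --
  FD 6: (-3,-3) -> (2.196,0) [heading=30, draw]
  RT 60: heading 30 -> 330
  -- iteration 3/6 --
  FD 6: (2.196,0) -> (7.392,-3) [heading=330, draw]
  RT 60: heading 330 -> 270
  -- iteration 4/6 --
  FD 6: (7.392,-3) -> (7.392,-9) [heading=270, draw]
  RT 60: heading 270 -> 210
  -- iteration 5/6 --
  FD 6: (7.392,-9) -> (2.196,-12) [heading=210, draw]
  RT 60: heading 210 -> 150
  -- iteration 6/6 --
  FD 6: (2.196,-12) -> (-3,-9) [heading=150, draw]
  RT 60: heading 150 -> 90
]
Final: pos=(-3,-9), heading=90, 6 segment(s) drawn

Start position: (-3, -9)
Final position: (-3, -9)
Distance = 0; < 1e-6 -> CLOSED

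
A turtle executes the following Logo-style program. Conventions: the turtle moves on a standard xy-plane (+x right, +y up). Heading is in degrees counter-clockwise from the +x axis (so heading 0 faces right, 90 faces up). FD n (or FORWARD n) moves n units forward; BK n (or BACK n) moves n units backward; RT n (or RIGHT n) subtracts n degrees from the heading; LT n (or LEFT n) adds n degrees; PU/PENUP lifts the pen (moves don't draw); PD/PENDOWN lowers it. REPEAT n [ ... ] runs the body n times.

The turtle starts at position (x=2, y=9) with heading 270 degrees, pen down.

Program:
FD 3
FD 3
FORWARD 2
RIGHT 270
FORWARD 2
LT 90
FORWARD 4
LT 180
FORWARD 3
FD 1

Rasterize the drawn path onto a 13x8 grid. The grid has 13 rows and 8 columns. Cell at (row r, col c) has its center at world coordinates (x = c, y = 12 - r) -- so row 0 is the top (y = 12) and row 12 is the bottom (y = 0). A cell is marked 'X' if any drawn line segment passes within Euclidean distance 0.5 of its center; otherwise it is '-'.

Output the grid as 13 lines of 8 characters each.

Answer: --------
--------
--------
--X-----
--X-----
--X-----
--X-----
--X-X---
--X-X---
--X-X---
--X-X---
--XXX---
--------

Derivation:
Segment 0: (2,9) -> (2,6)
Segment 1: (2,6) -> (2,3)
Segment 2: (2,3) -> (2,1)
Segment 3: (2,1) -> (4,1)
Segment 4: (4,1) -> (4,5)
Segment 5: (4,5) -> (4,2)
Segment 6: (4,2) -> (4,1)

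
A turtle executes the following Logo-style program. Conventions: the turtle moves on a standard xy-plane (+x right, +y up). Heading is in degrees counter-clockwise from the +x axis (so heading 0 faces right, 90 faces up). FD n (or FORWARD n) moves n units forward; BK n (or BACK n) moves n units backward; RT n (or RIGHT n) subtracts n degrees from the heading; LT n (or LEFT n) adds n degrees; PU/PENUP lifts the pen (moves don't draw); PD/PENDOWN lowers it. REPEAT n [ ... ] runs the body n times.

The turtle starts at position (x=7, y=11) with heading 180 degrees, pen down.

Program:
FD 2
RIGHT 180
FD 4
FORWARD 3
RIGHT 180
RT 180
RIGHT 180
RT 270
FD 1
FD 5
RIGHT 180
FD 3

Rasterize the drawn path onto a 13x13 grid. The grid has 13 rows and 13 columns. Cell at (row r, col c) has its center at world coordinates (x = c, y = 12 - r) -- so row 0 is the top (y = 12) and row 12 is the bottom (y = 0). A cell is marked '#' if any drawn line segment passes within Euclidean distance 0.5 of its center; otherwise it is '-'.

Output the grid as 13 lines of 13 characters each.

Answer: -------------
-----########
------------#
------------#
------------#
------------#
------------#
------------#
-------------
-------------
-------------
-------------
-------------

Derivation:
Segment 0: (7,11) -> (5,11)
Segment 1: (5,11) -> (9,11)
Segment 2: (9,11) -> (12,11)
Segment 3: (12,11) -> (12,10)
Segment 4: (12,10) -> (12,5)
Segment 5: (12,5) -> (12,8)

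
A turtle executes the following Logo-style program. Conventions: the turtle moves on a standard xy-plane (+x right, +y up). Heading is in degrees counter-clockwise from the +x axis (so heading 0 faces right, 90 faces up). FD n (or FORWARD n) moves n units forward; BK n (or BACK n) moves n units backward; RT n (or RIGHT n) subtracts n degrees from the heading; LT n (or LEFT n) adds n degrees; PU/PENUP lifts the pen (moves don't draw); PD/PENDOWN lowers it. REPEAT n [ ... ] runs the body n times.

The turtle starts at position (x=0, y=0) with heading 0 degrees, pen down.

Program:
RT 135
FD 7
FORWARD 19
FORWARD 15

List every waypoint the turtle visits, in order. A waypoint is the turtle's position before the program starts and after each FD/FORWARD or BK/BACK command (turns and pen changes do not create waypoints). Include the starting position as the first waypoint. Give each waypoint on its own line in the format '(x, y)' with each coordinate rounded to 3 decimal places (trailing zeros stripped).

Answer: (0, 0)
(-4.95, -4.95)
(-18.385, -18.385)
(-28.991, -28.991)

Derivation:
Executing turtle program step by step:
Start: pos=(0,0), heading=0, pen down
RT 135: heading 0 -> 225
FD 7: (0,0) -> (-4.95,-4.95) [heading=225, draw]
FD 19: (-4.95,-4.95) -> (-18.385,-18.385) [heading=225, draw]
FD 15: (-18.385,-18.385) -> (-28.991,-28.991) [heading=225, draw]
Final: pos=(-28.991,-28.991), heading=225, 3 segment(s) drawn
Waypoints (4 total):
(0, 0)
(-4.95, -4.95)
(-18.385, -18.385)
(-28.991, -28.991)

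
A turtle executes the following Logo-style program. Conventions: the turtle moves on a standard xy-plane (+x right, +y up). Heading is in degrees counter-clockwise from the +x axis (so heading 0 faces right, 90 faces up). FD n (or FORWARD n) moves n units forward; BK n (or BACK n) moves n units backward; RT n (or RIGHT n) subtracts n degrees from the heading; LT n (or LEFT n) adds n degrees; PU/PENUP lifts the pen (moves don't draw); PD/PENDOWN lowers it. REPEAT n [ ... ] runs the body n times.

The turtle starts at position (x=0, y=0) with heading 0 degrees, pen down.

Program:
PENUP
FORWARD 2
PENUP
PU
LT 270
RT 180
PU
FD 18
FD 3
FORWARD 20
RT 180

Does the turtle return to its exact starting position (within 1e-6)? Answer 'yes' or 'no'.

Executing turtle program step by step:
Start: pos=(0,0), heading=0, pen down
PU: pen up
FD 2: (0,0) -> (2,0) [heading=0, move]
PU: pen up
PU: pen up
LT 270: heading 0 -> 270
RT 180: heading 270 -> 90
PU: pen up
FD 18: (2,0) -> (2,18) [heading=90, move]
FD 3: (2,18) -> (2,21) [heading=90, move]
FD 20: (2,21) -> (2,41) [heading=90, move]
RT 180: heading 90 -> 270
Final: pos=(2,41), heading=270, 0 segment(s) drawn

Start position: (0, 0)
Final position: (2, 41)
Distance = 41.049; >= 1e-6 -> NOT closed

Answer: no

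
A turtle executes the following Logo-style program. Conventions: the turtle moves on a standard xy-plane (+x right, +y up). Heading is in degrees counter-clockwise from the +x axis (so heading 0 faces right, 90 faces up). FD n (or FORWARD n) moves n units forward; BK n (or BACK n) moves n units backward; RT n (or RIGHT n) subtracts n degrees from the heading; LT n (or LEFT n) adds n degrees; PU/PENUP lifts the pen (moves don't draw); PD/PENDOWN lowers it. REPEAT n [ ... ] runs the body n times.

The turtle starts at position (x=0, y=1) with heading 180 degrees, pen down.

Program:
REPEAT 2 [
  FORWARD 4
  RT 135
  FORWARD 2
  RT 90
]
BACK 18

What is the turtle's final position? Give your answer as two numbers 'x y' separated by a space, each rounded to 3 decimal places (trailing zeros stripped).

Answer: -1.757 -18.414

Derivation:
Executing turtle program step by step:
Start: pos=(0,1), heading=180, pen down
REPEAT 2 [
  -- iteration 1/2 --
  FD 4: (0,1) -> (-4,1) [heading=180, draw]
  RT 135: heading 180 -> 45
  FD 2: (-4,1) -> (-2.586,2.414) [heading=45, draw]
  RT 90: heading 45 -> 315
  -- iteration 2/2 --
  FD 4: (-2.586,2.414) -> (0.243,-0.414) [heading=315, draw]
  RT 135: heading 315 -> 180
  FD 2: (0.243,-0.414) -> (-1.757,-0.414) [heading=180, draw]
  RT 90: heading 180 -> 90
]
BK 18: (-1.757,-0.414) -> (-1.757,-18.414) [heading=90, draw]
Final: pos=(-1.757,-18.414), heading=90, 5 segment(s) drawn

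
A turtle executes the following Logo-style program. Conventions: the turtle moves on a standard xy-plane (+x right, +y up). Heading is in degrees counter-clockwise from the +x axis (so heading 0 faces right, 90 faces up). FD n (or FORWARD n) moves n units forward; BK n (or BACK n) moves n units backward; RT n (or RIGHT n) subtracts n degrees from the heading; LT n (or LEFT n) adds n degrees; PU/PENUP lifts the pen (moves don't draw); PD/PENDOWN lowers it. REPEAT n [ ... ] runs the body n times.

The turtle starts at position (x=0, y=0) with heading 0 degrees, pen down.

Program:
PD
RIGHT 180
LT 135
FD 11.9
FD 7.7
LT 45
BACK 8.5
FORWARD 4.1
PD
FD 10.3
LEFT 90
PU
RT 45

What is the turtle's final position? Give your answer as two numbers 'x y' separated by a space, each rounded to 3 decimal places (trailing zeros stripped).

Executing turtle program step by step:
Start: pos=(0,0), heading=0, pen down
PD: pen down
RT 180: heading 0 -> 180
LT 135: heading 180 -> 315
FD 11.9: (0,0) -> (8.415,-8.415) [heading=315, draw]
FD 7.7: (8.415,-8.415) -> (13.859,-13.859) [heading=315, draw]
LT 45: heading 315 -> 0
BK 8.5: (13.859,-13.859) -> (5.359,-13.859) [heading=0, draw]
FD 4.1: (5.359,-13.859) -> (9.459,-13.859) [heading=0, draw]
PD: pen down
FD 10.3: (9.459,-13.859) -> (19.759,-13.859) [heading=0, draw]
LT 90: heading 0 -> 90
PU: pen up
RT 45: heading 90 -> 45
Final: pos=(19.759,-13.859), heading=45, 5 segment(s) drawn

Answer: 19.759 -13.859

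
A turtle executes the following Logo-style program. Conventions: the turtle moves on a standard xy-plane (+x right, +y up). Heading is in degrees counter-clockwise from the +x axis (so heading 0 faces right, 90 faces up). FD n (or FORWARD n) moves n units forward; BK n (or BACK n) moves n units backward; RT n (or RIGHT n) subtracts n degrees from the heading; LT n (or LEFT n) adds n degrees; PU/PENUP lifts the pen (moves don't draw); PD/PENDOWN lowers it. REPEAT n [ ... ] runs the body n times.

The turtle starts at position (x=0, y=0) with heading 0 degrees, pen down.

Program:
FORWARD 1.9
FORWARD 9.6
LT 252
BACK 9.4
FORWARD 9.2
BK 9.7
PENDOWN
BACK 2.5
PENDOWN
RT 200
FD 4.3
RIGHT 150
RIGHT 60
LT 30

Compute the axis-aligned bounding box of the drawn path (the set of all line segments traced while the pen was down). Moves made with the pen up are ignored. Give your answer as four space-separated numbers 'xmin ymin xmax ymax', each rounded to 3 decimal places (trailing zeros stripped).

Executing turtle program step by step:
Start: pos=(0,0), heading=0, pen down
FD 1.9: (0,0) -> (1.9,0) [heading=0, draw]
FD 9.6: (1.9,0) -> (11.5,0) [heading=0, draw]
LT 252: heading 0 -> 252
BK 9.4: (11.5,0) -> (14.405,8.94) [heading=252, draw]
FD 9.2: (14.405,8.94) -> (11.562,0.19) [heading=252, draw]
BK 9.7: (11.562,0.19) -> (14.559,9.415) [heading=252, draw]
PD: pen down
BK 2.5: (14.559,9.415) -> (15.332,11.793) [heading=252, draw]
PD: pen down
RT 200: heading 252 -> 52
FD 4.3: (15.332,11.793) -> (17.979,15.182) [heading=52, draw]
RT 150: heading 52 -> 262
RT 60: heading 262 -> 202
LT 30: heading 202 -> 232
Final: pos=(17.979,15.182), heading=232, 7 segment(s) drawn

Segment endpoints: x in {0, 1.9, 11.5, 11.562, 14.405, 14.559, 15.332, 17.979}, y in {0, 0.19, 8.94, 9.415, 11.793, 15.182}
xmin=0, ymin=0, xmax=17.979, ymax=15.182

Answer: 0 0 17.979 15.182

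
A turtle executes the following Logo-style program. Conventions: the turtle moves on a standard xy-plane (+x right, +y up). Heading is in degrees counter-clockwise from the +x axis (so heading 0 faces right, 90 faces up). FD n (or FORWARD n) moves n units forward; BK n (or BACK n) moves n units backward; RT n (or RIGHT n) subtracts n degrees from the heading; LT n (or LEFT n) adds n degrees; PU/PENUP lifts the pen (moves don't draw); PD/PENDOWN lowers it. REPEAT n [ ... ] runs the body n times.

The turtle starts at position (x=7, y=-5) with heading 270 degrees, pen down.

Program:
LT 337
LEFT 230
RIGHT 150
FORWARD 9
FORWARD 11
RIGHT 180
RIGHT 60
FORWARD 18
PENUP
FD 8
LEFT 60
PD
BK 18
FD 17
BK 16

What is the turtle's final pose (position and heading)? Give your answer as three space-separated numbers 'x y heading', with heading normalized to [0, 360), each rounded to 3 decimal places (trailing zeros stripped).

Executing turtle program step by step:
Start: pos=(7,-5), heading=270, pen down
LT 337: heading 270 -> 247
LT 230: heading 247 -> 117
RT 150: heading 117 -> 327
FD 9: (7,-5) -> (14.548,-9.902) [heading=327, draw]
FD 11: (14.548,-9.902) -> (23.773,-15.893) [heading=327, draw]
RT 180: heading 327 -> 147
RT 60: heading 147 -> 87
FD 18: (23.773,-15.893) -> (24.715,2.083) [heading=87, draw]
PU: pen up
FD 8: (24.715,2.083) -> (25.134,10.072) [heading=87, move]
LT 60: heading 87 -> 147
PD: pen down
BK 18: (25.134,10.072) -> (40.23,0.268) [heading=147, draw]
FD 17: (40.23,0.268) -> (25.973,9.527) [heading=147, draw]
BK 16: (25.973,9.527) -> (39.392,0.813) [heading=147, draw]
Final: pos=(39.392,0.813), heading=147, 6 segment(s) drawn

Answer: 39.392 0.813 147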